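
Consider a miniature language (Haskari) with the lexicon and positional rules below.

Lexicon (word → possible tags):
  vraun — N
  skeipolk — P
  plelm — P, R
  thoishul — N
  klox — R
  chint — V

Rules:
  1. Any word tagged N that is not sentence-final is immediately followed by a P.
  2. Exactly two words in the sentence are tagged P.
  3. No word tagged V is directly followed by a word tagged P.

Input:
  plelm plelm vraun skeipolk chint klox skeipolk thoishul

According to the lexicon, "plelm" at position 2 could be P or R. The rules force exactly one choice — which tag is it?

R

Candidates per position — 1:plelm {P,R}; 2:plelm {P,R}; 3:vraun {N}; 4:skeipolk {P}; 5:chint {V}; 6:klox {R}; 7:skeipolk {P}; 8:thoishul {N}.
Position 1: P is ruled out by rule 2; that leaves R.
Position 2: P is ruled out by rule 2; that leaves R.
So the tagging must be: R R N P V R P N.
Verifying each rule — rule 1 holds; rule 2 holds; rule 3 holds.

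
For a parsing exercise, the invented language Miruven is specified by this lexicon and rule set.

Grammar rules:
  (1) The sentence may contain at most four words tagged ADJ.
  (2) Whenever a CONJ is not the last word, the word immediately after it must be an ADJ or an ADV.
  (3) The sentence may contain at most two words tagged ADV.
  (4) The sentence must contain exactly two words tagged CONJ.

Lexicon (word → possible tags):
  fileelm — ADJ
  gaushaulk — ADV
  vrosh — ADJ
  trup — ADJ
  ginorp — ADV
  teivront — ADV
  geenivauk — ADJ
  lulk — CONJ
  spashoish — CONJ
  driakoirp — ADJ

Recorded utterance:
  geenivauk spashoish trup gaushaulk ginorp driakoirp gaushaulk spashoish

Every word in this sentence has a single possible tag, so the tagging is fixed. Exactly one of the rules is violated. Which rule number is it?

Fixed tagging: ADJ CONJ ADJ ADV ADV ADJ ADV CONJ.
Rule check: R1 ok, R2 ok, R3 fails, R4 ok.
Only rule 3 fails.

3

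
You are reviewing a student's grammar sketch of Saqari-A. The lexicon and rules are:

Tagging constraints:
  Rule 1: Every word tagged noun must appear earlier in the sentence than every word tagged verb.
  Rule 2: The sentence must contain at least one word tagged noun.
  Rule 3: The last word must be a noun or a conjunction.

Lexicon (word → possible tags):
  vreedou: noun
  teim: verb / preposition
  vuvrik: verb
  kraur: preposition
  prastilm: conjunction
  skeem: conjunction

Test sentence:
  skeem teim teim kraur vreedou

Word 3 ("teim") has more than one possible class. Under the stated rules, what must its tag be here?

Candidates per position — 1:skeem {conjunction}; 2:teim {verb,preposition}; 3:teim {verb,preposition}; 4:kraur {preposition}; 5:vreedou {noun}.
Position 2: tagging it verb would leave rule 1 unsatisfiable, so it must be preposition.
Position 3: tagging it verb would leave rule 1 unsatisfiable, so it must be preposition.
So the tagging must be: conjunction preposition preposition preposition noun.
Checking: rule 1 ok; rule 2 ok; rule 3 ok.

preposition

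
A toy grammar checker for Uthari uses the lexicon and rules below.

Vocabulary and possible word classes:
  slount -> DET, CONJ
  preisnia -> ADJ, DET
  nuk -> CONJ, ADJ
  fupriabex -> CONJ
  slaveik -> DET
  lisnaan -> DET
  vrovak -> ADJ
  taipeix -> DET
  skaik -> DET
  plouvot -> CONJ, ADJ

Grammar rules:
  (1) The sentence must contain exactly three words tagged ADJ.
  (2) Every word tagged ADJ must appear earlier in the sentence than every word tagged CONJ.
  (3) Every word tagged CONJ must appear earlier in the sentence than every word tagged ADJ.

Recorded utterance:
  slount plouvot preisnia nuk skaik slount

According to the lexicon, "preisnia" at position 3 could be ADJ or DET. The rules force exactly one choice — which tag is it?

Candidates per position — 1:slount {DET,CONJ}; 2:plouvot {CONJ,ADJ}; 3:preisnia {ADJ,DET}; 4:nuk {CONJ,ADJ}; 5:skaik {DET}; 6:slount {DET,CONJ}.
If word 2 were CONJ, no tagging could satisfy rule 1; so word 2 is ADJ.
If word 3 were DET, no tagging could satisfy rule 1; so word 3 is ADJ.
If word 4 were CONJ, no tagging could satisfy rule 1; so word 4 is ADJ.
If word 6 were CONJ, no tagging could satisfy rule 3; so word 6 is DET.
If word 1 were CONJ, no tagging could satisfy rule 2; so word 1 is DET.
The only consistent sequence is: DET ADJ ADJ ADJ DET DET.
Rule-by-rule: rule 1 ok; rule 2 ok; rule 3 ok.

ADJ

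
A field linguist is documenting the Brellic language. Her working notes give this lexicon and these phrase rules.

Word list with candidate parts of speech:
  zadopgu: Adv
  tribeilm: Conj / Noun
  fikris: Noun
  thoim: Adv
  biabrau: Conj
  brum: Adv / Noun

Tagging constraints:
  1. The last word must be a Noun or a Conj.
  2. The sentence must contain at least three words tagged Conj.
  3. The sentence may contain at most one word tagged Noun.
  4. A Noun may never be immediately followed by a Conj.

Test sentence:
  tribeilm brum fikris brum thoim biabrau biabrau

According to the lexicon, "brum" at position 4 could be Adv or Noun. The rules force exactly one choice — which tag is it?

Candidates per position — 1:tribeilm {Conj,Noun}; 2:brum {Adv,Noun}; 3:fikris {Noun}; 4:brum {Adv,Noun}; 5:thoim {Adv}; 6:biabrau {Conj}; 7:biabrau {Conj}.
At position 1, choosing Noun makes rule 2 impossible to satisfy; hence Conj.
At position 2, choosing Noun makes rule 3 impossible to satisfy; hence Adv.
At position 4, choosing Noun makes rule 3 impossible to satisfy; hence Adv.
The unique satisfying tagging is: Conj Adv Noun Adv Adv Conj Conj.
Verifying each rule — rule 1 satisfied; rule 2 satisfied; rule 3 satisfied; rule 4 satisfied.

Adv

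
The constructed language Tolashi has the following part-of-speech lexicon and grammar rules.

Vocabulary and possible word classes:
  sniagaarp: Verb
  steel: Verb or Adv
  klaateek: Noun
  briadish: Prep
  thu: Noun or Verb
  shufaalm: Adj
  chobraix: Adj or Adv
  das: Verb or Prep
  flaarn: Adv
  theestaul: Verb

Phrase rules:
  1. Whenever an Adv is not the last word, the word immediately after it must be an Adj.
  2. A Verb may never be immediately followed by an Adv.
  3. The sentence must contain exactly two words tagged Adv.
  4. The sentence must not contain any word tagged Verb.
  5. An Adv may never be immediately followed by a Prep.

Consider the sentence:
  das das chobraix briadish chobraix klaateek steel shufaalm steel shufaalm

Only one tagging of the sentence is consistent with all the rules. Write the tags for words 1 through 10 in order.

Prep Prep Adj Prep Adj Noun Adv Adj Adv Adj

Candidates per position — 1:das {Verb,Prep}; 2:das {Verb,Prep}; 3:chobraix {Adj,Adv}; 4:briadish {Prep}; 5:chobraix {Adj,Adv}; 6:klaateek {Noun}; 7:steel {Verb,Adv}; 8:shufaalm {Adj}; 9:steel {Verb,Adv}; 10:shufaalm {Adj}.
Word 1 cannot be Verb — rule 4 would then fail for every completion. It is Prep.
Word 2 cannot be Verb — rule 4 would then fail for every completion. It is Prep.
Word 3 cannot be Adv — rule 1 would then fail for every completion. It is Adj.
Word 5 cannot be Adv — rule 1 would then fail for every completion. It is Adj.
Word 7 cannot be Verb — rule 3 would then fail for every completion. It is Adv.
Word 9 cannot be Verb — rule 3 would then fail for every completion. It is Adv.
So the tagging must be: Prep Prep Adj Prep Adj Noun Adv Adj Adv Adj.
Check: rule 1 holds; rule 2 holds; rule 3 holds; rule 4 holds; rule 5 holds.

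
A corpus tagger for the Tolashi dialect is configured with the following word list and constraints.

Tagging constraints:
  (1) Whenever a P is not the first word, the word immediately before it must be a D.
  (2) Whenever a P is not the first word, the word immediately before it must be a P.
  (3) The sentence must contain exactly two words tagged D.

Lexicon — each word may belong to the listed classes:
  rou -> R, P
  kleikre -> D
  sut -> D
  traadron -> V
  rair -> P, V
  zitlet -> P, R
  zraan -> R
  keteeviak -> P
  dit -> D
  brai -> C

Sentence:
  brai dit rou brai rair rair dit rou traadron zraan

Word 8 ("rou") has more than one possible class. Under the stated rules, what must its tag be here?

R

Candidates per position — 1:brai {C}; 2:dit {D}; 3:rou {R,P}; 4:brai {C}; 5:rair {P,V}; 6:rair {P,V}; 7:dit {D}; 8:rou {R,P}; 9:traadron {V}; 10:zraan {R}.
At position 3, choosing P makes rule 2 impossible to satisfy; hence R.
At position 5, choosing P makes rule 1 impossible to satisfy; hence V.
At position 6, choosing P makes rule 1 impossible to satisfy; hence V.
At position 8, choosing P makes rule 2 impossible to satisfy; hence R.
The only consistent sequence is: C D R C V V D R V R.
Check: rule 1 ok; rule 2 ok; rule 3 ok.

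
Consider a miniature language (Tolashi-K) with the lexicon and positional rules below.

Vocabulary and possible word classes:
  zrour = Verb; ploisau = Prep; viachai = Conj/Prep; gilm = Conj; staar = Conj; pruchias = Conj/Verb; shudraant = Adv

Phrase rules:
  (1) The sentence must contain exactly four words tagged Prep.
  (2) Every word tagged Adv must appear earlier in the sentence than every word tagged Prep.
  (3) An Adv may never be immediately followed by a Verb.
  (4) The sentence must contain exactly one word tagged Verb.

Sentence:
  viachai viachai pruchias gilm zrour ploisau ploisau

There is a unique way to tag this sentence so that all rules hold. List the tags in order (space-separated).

Prep Prep Conj Conj Verb Prep Prep

Candidates per position — 1:viachai {Conj,Prep}; 2:viachai {Conj,Prep}; 3:pruchias {Conj,Verb}; 4:gilm {Conj}; 5:zrour {Verb}; 6:ploisau {Prep}; 7:ploisau {Prep}.
At position 1, choosing Conj makes rule 1 impossible to satisfy; hence Prep.
At position 2, choosing Conj makes rule 1 impossible to satisfy; hence Prep.
At position 3, choosing Verb makes rule 4 impossible to satisfy; hence Conj.
That leaves exactly one tagging: Prep Prep Conj Conj Verb Prep Prep.
Checking: rule 1 satisfied; rule 2 satisfied; rule 3 satisfied; rule 4 satisfied.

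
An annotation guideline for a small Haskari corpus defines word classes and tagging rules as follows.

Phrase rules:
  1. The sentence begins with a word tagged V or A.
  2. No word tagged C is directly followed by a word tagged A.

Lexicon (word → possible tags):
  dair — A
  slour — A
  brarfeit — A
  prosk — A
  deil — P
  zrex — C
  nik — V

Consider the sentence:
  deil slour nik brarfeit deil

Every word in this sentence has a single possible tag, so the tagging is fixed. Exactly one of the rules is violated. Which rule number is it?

1

Fixed tagging: P A V A P.
Rule check: R1 violated, R2 holds.
Only rule 1 fails.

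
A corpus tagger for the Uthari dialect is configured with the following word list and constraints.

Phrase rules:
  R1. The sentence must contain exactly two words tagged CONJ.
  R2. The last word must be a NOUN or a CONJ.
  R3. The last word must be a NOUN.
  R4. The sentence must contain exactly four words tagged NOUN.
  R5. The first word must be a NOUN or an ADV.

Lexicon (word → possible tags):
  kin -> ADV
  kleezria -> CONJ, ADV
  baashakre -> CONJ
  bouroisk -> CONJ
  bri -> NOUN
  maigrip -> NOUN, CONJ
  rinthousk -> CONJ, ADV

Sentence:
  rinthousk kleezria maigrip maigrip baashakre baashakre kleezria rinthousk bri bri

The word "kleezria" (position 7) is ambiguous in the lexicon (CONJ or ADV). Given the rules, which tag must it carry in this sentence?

ADV

Candidates per position — 1:rinthousk {CONJ,ADV}; 2:kleezria {CONJ,ADV}; 3:maigrip {NOUN,CONJ}; 4:maigrip {NOUN,CONJ}; 5:baashakre {CONJ}; 6:baashakre {CONJ}; 7:kleezria {CONJ,ADV}; 8:rinthousk {CONJ,ADV}; 9:bri {NOUN}; 10:bri {NOUN}.
Position 1: CONJ is ruled out by rule 1; that leaves ADV.
Position 2: CONJ is ruled out by rule 1; that leaves ADV.
Position 3: CONJ is ruled out by rule 1; that leaves NOUN.
Position 4: CONJ is ruled out by rule 1; that leaves NOUN.
Position 7: CONJ is ruled out by rule 1; that leaves ADV.
Position 8: CONJ is ruled out by rule 1; that leaves ADV.
The unique satisfying tagging is: ADV ADV NOUN NOUN CONJ CONJ ADV ADV NOUN NOUN.
Verifying each rule — rule 1 ok; rule 2 ok; rule 3 ok; rule 4 ok; rule 5 ok.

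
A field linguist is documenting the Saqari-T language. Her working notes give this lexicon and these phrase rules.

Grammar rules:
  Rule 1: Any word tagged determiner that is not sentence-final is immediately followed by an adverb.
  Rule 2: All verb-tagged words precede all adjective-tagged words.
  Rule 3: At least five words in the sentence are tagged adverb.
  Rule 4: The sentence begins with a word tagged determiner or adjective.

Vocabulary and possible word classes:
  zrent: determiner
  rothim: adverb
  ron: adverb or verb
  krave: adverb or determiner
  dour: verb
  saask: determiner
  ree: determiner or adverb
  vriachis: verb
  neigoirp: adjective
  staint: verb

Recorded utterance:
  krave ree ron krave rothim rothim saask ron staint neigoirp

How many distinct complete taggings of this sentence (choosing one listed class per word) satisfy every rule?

3

Candidates per position — 1:krave {adverb,determiner}; 2:ree {determiner,adverb}; 3:ron {adverb,verb}; 4:krave {adverb,determiner}; 5:rothim {adverb}; 6:rothim {adverb}; 7:saask {determiner}; 8:ron {adverb,verb}; 9:staint {verb}; 10:neigoirp {adjective}.
There are 32 candidate sequences in total.
The sequences that satisfy every rule: determiner adverb adverb adverb adverb adverb determiner adverb verb adjective; determiner adverb adverb determiner adverb adverb determiner adverb verb adjective; determiner adverb verb adverb adverb adverb determiner adverb verb adjective.
Count = 3.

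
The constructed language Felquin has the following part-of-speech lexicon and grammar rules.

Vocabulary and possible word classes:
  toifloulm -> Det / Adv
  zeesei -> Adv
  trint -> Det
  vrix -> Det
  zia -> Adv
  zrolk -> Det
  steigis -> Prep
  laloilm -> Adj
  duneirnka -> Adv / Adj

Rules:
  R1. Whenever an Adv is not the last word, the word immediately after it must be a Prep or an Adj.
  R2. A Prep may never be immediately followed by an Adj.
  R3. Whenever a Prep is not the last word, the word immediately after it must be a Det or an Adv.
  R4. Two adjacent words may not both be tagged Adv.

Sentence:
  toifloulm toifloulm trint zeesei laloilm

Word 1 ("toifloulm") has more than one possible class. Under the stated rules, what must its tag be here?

Det

Candidates per position — 1:toifloulm {Det,Adv}; 2:toifloulm {Det,Adv}; 3:trint {Det}; 4:zeesei {Adv}; 5:laloilm {Adj}.
At position 1, choosing Adv makes rule 1 impossible to satisfy; hence Det.
At position 2, choosing Adv makes rule 1 impossible to satisfy; hence Det.
So the tagging must be: Det Det Det Adv Adj.
Verifying each rule — rule 1 ✓; rule 2 ✓; rule 3 ✓; rule 4 ✓.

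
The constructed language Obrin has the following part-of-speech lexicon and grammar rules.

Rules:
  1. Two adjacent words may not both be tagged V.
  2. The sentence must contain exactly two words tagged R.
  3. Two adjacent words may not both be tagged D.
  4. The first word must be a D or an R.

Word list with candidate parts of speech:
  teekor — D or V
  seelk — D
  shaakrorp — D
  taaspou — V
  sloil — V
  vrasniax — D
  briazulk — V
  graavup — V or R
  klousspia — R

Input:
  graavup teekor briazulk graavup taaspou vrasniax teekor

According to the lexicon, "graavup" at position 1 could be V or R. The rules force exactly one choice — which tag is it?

R

Candidates per position — 1:graavup {V,R}; 2:teekor {D,V}; 3:briazulk {V}; 4:graavup {V,R}; 5:taaspou {V}; 6:vrasniax {D}; 7:teekor {D,V}.
If word 1 were V, no tagging could satisfy rule 2; so word 1 is R.
If word 2 were V, no tagging could satisfy rule 1; so word 2 is D.
If word 4 were V, no tagging could satisfy rule 1; so word 4 is R.
If word 7 were D, no tagging could satisfy rule 3; so word 7 is V.
That leaves exactly one tagging: R D V R V D V.
Check: rule 1 holds; rule 2 holds; rule 3 holds; rule 4 holds.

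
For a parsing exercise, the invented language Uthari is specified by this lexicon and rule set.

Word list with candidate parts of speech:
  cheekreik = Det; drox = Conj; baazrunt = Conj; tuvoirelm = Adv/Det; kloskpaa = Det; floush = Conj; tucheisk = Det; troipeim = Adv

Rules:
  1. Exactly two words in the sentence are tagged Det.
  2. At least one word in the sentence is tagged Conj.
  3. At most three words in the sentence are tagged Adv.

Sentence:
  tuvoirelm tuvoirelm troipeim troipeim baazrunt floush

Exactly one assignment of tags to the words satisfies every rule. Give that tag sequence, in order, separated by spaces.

Det Det Adv Adv Conj Conj

Candidates per position — 1:tuvoirelm {Adv,Det}; 2:tuvoirelm {Adv,Det}; 3:troipeim {Adv}; 4:troipeim {Adv}; 5:baazrunt {Conj}; 6:floush {Conj}.
At position 1, choosing Adv makes rule 1 impossible to satisfy; hence Det.
At position 2, choosing Adv makes rule 1 impossible to satisfy; hence Det.
The unique satisfying tagging is: Det Det Adv Adv Conj Conj.
Rule-by-rule: rule 1 holds; rule 2 holds; rule 3 holds.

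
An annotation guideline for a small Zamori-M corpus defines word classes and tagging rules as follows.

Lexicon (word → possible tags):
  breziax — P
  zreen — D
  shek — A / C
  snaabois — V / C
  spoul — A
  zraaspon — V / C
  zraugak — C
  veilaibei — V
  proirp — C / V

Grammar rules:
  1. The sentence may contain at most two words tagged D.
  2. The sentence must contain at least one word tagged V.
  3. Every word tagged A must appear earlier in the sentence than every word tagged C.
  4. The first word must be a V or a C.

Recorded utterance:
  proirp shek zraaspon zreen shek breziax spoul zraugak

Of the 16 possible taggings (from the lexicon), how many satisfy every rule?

1

Candidates per position — 1:proirp {C,V}; 2:shek {A,C}; 3:zraaspon {V,C}; 4:zreen {D}; 5:shek {A,C}; 6:breziax {P}; 7:spoul {A}; 8:zraugak {C}.
There are 16 candidate sequences in total.
The sequences that satisfy every rule: V A V D A P A C.
Count = 1.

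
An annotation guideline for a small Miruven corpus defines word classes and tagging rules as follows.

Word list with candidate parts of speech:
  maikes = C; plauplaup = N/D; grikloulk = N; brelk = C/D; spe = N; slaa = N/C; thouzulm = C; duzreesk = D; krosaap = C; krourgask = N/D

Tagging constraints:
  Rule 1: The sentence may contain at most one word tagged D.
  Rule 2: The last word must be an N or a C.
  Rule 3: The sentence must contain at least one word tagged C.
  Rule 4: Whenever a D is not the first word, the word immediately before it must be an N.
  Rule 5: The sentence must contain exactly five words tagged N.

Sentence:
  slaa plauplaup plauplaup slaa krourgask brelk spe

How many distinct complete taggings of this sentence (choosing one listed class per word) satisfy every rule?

7

Candidates per position — 1:slaa {N,C}; 2:plauplaup {N,D}; 3:plauplaup {N,D}; 4:slaa {N,C}; 5:krourgask {N,D}; 6:brelk {C,D}; 7:spe {N}.
There are 64 candidate sequences in total.
Checking each against the rules leaves 7 sequences.
Count = 7.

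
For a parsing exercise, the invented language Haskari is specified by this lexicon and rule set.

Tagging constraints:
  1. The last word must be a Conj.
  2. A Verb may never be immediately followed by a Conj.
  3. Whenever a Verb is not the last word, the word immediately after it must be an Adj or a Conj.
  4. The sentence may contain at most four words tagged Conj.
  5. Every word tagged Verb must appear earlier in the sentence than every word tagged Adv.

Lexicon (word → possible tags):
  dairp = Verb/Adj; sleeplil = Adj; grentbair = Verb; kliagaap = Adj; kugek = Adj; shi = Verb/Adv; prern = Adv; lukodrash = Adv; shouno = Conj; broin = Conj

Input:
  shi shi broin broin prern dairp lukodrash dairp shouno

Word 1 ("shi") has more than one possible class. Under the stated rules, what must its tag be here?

Adv

Candidates per position — 1:shi {Verb,Adv}; 2:shi {Verb,Adv}; 3:broin {Conj}; 4:broin {Conj}; 5:prern {Adv}; 6:dairp {Verb,Adj}; 7:lukodrash {Adv}; 8:dairp {Verb,Adj}; 9:shouno {Conj}.
If word 1 were Verb, no tagging could satisfy rule 3; so word 1 is Adv.
If word 2 were Verb, no tagging could satisfy rule 2; so word 2 is Adv.
If word 6 were Verb, no tagging could satisfy rule 3; so word 6 is Adj.
If word 8 were Verb, no tagging could satisfy rule 2; so word 8 is Adj.
The only consistent sequence is: Adv Adv Conj Conj Adv Adj Adv Adj Conj.
Verifying each rule — rule 1 ok; rule 2 ok; rule 3 ok; rule 4 ok; rule 5 ok.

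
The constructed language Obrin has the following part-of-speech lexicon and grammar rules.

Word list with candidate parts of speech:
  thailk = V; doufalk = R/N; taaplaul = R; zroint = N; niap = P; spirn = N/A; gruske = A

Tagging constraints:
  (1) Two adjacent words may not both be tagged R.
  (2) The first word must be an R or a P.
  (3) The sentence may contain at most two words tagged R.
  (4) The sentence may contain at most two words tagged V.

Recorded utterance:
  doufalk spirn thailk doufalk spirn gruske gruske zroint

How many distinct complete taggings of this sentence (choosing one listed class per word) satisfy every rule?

8

Candidates per position — 1:doufalk {R,N}; 2:spirn {N,A}; 3:thailk {V}; 4:doufalk {R,N}; 5:spirn {N,A}; 6:gruske {A}; 7:gruske {A}; 8:zroint {N}.
There are 16 candidate sequences in total.
Checking each against the rules leaves 8 sequences.
Count = 8.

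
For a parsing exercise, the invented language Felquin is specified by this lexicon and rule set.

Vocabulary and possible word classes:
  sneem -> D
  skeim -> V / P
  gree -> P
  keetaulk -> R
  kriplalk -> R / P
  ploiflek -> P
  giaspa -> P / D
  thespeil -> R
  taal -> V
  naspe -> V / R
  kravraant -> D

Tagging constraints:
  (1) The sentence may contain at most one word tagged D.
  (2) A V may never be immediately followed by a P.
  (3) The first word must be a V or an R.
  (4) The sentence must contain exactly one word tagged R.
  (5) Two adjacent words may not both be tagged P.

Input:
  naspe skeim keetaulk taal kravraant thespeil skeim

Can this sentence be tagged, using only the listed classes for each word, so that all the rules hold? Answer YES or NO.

Candidates per position — 1:naspe {V,R}; 2:skeim {V,P}; 3:keetaulk {R}; 4:taal {V}; 5:kravraant {D}; 6:thespeil {R}; 7:skeim {V,P}.
Rule 4 cannot be satisfied by any choice of tags from the lexicon.
So there is no consistent tagging.

NO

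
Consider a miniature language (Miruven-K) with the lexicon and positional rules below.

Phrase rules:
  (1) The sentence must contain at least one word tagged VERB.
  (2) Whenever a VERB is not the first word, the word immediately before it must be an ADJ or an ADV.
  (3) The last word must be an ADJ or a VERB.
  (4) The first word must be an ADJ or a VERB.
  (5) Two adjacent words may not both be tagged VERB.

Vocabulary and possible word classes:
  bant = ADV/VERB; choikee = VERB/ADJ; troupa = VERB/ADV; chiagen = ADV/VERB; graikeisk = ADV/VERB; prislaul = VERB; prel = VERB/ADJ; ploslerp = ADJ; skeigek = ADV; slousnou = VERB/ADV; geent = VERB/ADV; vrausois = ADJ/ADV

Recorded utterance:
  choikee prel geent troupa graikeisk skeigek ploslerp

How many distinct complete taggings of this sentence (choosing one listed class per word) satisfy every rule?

12

Candidates per position — 1:choikee {VERB,ADJ}; 2:prel {VERB,ADJ}; 3:geent {VERB,ADV}; 4:troupa {VERB,ADV}; 5:graikeisk {ADV,VERB}; 6:skeigek {ADV}; 7:ploslerp {ADJ}.
There are 32 candidate sequences in total.
Checking each against the rules leaves 12 sequences.
Count = 12.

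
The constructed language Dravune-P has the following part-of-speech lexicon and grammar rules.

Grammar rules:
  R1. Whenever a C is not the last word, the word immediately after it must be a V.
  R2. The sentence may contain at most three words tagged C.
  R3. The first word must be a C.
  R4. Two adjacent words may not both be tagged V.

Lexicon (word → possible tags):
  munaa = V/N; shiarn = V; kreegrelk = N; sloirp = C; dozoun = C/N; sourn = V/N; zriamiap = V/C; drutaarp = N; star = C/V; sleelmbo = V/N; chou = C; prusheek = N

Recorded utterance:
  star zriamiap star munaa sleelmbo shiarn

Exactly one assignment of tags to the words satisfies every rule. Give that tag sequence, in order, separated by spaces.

C V C V N V

Candidates per position — 1:star {C,V}; 2:zriamiap {V,C}; 3:star {C,V}; 4:munaa {V,N}; 5:sleelmbo {V,N}; 6:shiarn {V}.
Position 1: tagging it V would leave rule 3 unsatisfiable, so it must be C.
Position 2: tagging it C would leave rule 1 unsatisfiable, so it must be V.
Position 3: tagging it V would leave rule 4 unsatisfiable, so it must be C.
Position 4: tagging it N would leave rule 1 unsatisfiable, so it must be V.
Position 5: tagging it V would leave rule 4 unsatisfiable, so it must be N.
The only consistent sequence is: C V C V N V.
Verifying each rule — rule 1 ✓; rule 2 ✓; rule 3 ✓; rule 4 ✓.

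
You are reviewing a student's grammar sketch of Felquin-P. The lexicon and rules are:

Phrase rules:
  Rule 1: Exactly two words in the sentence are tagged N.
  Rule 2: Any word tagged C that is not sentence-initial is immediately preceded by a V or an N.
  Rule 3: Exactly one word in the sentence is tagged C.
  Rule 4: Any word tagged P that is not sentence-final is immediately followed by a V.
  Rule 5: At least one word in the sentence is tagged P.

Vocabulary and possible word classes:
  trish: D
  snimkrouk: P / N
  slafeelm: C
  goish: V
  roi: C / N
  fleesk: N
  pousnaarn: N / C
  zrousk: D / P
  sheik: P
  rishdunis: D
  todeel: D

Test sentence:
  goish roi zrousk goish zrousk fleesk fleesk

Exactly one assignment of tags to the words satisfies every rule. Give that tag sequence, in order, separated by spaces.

Candidates per position — 1:goish {V}; 2:roi {C,N}; 3:zrousk {D,P}; 4:goish {V}; 5:zrousk {D,P}; 6:fleesk {N}; 7:fleesk {N}.
If word 2 were N, no tagging could satisfy rule 1; so word 2 is C.
If word 5 were P, no tagging could satisfy rule 4; so word 5 is D.
If word 3 were D, no tagging could satisfy rule 5; so word 3 is P.
The only consistent sequence is: V C P V D N N.
Checking: rule 1 holds; rule 2 holds; rule 3 holds; rule 4 holds; rule 5 holds.

V C P V D N N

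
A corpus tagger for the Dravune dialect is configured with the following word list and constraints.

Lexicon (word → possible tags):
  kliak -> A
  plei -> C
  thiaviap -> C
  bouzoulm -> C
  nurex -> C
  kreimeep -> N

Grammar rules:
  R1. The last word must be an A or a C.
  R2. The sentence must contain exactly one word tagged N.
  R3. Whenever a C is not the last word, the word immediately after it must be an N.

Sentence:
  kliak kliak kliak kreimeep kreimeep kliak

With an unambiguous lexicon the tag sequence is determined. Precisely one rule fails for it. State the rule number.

Fixed tagging: A A A N N A.
Applying the rules: R1 holds, R2 violated, R3 holds.
Only rule 2 fails.

2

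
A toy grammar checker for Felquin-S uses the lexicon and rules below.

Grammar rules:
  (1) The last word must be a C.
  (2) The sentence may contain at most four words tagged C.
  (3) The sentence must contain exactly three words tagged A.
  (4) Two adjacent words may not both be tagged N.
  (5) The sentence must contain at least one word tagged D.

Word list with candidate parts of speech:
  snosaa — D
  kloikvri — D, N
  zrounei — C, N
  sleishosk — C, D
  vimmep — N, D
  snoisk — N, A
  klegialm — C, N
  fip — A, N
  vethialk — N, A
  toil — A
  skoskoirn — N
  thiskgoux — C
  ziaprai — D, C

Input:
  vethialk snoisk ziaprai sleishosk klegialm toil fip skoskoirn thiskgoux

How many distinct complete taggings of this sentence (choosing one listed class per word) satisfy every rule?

12

Candidates per position — 1:vethialk {N,A}; 2:snoisk {N,A}; 3:ziaprai {D,C}; 4:sleishosk {C,D}; 5:klegialm {C,N}; 6:toil {A}; 7:fip {A,N}; 8:skoskoirn {N}; 9:thiskgoux {C}.
There are 64 candidate sequences in total.
Checking each against the rules leaves 12 sequences.
Count = 12.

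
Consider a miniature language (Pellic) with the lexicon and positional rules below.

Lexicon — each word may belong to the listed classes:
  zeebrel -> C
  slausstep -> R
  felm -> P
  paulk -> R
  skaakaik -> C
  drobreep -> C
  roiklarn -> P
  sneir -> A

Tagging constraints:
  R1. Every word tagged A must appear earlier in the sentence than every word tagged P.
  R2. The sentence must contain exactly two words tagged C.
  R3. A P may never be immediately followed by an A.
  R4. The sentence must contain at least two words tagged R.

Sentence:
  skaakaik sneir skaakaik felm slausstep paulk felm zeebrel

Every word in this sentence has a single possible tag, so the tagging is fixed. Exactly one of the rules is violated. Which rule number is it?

Fixed tagging: C A C P R R P C.
Applying the rules: R1 holds, R2 violated, R3 holds, R4 holds.
Only rule 2 fails.

2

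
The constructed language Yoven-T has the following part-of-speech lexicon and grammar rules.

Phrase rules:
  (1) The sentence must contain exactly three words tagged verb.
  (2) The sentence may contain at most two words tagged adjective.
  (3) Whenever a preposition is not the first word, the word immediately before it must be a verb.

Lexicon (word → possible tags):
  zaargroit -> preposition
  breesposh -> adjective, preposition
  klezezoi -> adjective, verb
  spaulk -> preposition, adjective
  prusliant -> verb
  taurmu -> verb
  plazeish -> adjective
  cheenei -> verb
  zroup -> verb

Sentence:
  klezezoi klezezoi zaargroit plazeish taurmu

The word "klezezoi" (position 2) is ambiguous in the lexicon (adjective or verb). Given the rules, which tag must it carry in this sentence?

verb

Candidates per position — 1:klezezoi {adjective,verb}; 2:klezezoi {adjective,verb}; 3:zaargroit {preposition}; 4:plazeish {adjective}; 5:taurmu {verb}.
If word 1 were adjective, no tagging could satisfy rule 1; so word 1 is verb.
If word 2 were adjective, no tagging could satisfy rule 1; so word 2 is verb.
The only consistent sequence is: verb verb preposition adjective verb.
Check: rule 1 ok; rule 2 ok; rule 3 ok.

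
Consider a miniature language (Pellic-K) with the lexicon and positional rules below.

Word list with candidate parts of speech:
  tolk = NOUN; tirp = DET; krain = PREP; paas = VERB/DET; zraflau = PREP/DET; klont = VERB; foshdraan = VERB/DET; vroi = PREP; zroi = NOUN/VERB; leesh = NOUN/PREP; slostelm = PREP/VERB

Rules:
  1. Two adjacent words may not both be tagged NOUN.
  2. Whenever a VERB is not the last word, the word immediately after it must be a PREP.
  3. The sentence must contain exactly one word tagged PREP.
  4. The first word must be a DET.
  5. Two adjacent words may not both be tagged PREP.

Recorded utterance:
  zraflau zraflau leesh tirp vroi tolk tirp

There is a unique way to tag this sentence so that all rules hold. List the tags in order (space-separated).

DET DET NOUN DET PREP NOUN DET

Candidates per position — 1:zraflau {PREP,DET}; 2:zraflau {PREP,DET}; 3:leesh {NOUN,PREP}; 4:tirp {DET}; 5:vroi {PREP}; 6:tolk {NOUN}; 7:tirp {DET}.
Position 1: tagging it PREP would leave rule 3 unsatisfiable, so it must be DET.
Position 2: tagging it PREP would leave rule 3 unsatisfiable, so it must be DET.
Position 3: tagging it PREP would leave rule 3 unsatisfiable, so it must be NOUN.
So the tagging must be: DET DET NOUN DET PREP NOUN DET.
Verifying each rule — rule 1 holds; rule 2 holds; rule 3 holds; rule 4 holds; rule 5 holds.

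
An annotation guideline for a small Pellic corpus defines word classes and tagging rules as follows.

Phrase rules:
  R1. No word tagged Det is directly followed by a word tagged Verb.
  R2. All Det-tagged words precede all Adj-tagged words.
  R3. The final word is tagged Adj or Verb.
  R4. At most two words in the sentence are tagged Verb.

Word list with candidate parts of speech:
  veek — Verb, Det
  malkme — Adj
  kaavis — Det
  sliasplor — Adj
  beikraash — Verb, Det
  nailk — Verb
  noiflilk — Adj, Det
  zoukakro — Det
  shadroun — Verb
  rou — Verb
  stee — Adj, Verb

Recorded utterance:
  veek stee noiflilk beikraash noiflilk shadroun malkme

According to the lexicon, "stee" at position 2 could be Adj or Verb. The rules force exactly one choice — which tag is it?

Adj

Candidates per position — 1:veek {Verb,Det}; 2:stee {Adj,Verb}; 3:noiflilk {Adj,Det}; 4:beikraash {Verb,Det}; 5:noiflilk {Adj,Det}; 6:shadroun {Verb}; 7:malkme {Adj}.
Word 5 cannot be Det — rule 1 would then fail for every completion. It is Adj.
Position 2: the remaining choice is settled jointly with positions 1, 3, 4 — only Adj at position 2 is part of a tagging that satisfies every rule.
The unique satisfying tagging is: Det Adj Adj Verb Adj Verb Adj.
Check: rule 1 ok; rule 2 ok; rule 3 ok; rule 4 ok.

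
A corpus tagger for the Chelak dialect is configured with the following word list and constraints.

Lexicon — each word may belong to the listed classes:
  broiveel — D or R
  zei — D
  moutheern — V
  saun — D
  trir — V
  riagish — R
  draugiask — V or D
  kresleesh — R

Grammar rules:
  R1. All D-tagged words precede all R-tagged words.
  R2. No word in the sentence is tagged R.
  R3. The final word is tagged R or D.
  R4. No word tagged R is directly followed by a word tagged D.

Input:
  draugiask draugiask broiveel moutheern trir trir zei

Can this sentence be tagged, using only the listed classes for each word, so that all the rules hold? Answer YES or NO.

Candidates per position — 1:draugiask {V,D}; 2:draugiask {V,D}; 3:broiveel {D,R}; 4:moutheern {V}; 5:trir {V}; 6:trir {V}; 7:zei {D}.
One satisfying assignment: D D D V V V D.
Verifying each rule — rule 1 satisfied; rule 2 satisfied; rule 3 satisfied; rule 4 satisfied.

YES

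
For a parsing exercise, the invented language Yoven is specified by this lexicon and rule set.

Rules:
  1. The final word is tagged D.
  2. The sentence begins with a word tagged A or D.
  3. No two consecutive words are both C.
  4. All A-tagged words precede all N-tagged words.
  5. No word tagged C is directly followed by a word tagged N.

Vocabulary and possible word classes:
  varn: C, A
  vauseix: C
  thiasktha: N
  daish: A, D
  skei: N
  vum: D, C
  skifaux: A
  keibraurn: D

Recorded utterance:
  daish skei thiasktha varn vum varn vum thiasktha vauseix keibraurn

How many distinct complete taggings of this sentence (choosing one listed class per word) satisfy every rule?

Candidates per position — 1:daish {A,D}; 2:skei {N}; 3:thiasktha {N}; 4:varn {C,A}; 5:vum {D,C}; 6:varn {C,A}; 7:vum {D,C}; 8:thiasktha {N}; 9:vauseix {C}; 10:keibraurn {D}.
There are 32 candidate sequences in total.
The sequences that satisfy every rule: A N N C D C D N C D; D N N C D C D N C D.
Count = 2.

2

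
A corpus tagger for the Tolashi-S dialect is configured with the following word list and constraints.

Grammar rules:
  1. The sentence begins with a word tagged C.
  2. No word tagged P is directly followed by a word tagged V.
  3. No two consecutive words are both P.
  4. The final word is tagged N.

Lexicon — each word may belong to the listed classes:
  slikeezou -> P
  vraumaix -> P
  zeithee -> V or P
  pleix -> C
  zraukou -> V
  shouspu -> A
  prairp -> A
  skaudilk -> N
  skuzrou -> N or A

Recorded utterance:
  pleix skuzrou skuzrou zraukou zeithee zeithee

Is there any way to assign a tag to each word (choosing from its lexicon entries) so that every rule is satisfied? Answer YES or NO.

NO

Candidates per position — 1:pleix {C}; 2:skuzrou {N,A}; 3:skuzrou {N,A}; 4:zraukou {V}; 5:zeithee {V,P}; 6:zeithee {V,P}.
Rule 4 cannot be satisfied by any choice of tags from the lexicon.
So there is no consistent tagging.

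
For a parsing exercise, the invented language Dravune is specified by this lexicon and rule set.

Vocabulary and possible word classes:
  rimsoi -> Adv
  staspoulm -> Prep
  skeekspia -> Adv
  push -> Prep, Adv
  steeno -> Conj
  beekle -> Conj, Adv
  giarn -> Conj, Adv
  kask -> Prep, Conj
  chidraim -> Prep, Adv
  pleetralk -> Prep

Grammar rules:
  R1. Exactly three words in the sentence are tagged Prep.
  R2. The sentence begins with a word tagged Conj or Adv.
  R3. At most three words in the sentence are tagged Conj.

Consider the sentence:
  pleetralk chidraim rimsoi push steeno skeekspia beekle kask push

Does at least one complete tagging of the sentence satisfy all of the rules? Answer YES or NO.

NO

Candidates per position — 1:pleetralk {Prep}; 2:chidraim {Prep,Adv}; 3:rimsoi {Adv}; 4:push {Prep,Adv}; 5:steeno {Conj}; 6:skeekspia {Adv}; 7:beekle {Conj,Adv}; 8:kask {Prep,Conj}; 9:push {Prep,Adv}.
Rule 2 cannot be satisfied by any choice of tags from the lexicon.
So there is no consistent tagging.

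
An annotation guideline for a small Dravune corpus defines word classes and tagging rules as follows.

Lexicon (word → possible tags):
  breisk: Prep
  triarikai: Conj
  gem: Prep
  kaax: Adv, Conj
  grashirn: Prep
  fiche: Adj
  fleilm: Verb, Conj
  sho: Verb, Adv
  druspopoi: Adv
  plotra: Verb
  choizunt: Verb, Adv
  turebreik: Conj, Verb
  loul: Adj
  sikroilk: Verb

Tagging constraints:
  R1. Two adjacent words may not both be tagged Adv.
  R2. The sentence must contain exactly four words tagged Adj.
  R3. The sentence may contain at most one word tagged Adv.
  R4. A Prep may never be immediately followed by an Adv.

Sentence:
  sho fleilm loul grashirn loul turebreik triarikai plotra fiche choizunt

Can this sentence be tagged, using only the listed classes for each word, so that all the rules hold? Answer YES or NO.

NO

Candidates per position — 1:sho {Verb,Adv}; 2:fleilm {Verb,Conj}; 3:loul {Adj}; 4:grashirn {Prep}; 5:loul {Adj}; 6:turebreik {Conj,Verb}; 7:triarikai {Conj}; 8:plotra {Verb}; 9:fiche {Adj}; 10:choizunt {Verb,Adv}.
Rule 2 cannot be satisfied by any choice of tags from the lexicon.
So there is no consistent tagging.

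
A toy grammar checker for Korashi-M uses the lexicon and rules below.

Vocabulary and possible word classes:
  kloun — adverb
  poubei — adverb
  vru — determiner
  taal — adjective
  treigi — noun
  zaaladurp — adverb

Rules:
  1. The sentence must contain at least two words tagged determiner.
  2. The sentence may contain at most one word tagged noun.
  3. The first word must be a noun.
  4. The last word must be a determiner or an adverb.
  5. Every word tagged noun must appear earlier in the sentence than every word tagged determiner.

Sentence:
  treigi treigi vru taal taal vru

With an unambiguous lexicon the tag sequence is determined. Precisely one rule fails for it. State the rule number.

Fixed tagging: noun noun determiner adjective adjective determiner.
Checking each rule: R1 ok, R2 fails, R3 ok, R4 ok, R5 ok.
Only rule 2 fails.

2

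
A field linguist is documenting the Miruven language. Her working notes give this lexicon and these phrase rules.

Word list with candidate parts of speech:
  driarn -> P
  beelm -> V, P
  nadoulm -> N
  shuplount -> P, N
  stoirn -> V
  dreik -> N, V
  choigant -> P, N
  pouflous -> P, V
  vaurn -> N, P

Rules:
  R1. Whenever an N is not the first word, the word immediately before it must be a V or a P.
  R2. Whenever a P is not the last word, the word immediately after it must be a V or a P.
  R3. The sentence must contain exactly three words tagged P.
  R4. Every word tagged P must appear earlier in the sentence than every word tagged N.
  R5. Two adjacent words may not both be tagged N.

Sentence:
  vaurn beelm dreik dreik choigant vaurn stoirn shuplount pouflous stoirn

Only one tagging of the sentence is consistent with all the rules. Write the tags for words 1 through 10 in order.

Candidates per position — 1:vaurn {N,P}; 2:beelm {V,P}; 3:dreik {N,V}; 4:dreik {N,V}; 5:choigant {P,N}; 6:vaurn {N,P}; 7:stoirn {V}; 8:shuplount {P,N}; 9:pouflous {P,V}; 10:stoirn {V}.
The remaining ambiguous positions (1, 2, 3, 4, 5, 6, 8, 9) are resolved jointly — only one combination satisfies every rule.
The only consistent sequence is: P V V V P P V N V V.
Check: rule 1 holds; rule 2 holds; rule 3 holds; rule 4 holds; rule 5 holds.

P V V V P P V N V V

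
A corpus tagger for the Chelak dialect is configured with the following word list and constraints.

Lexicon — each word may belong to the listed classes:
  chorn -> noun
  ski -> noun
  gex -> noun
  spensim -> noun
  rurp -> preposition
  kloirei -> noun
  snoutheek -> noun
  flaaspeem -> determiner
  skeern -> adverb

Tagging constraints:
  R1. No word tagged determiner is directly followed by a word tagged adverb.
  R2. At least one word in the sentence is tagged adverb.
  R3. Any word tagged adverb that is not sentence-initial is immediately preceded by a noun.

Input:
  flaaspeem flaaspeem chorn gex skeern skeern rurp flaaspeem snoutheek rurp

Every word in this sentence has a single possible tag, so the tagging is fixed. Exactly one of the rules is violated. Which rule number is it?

3

Fixed tagging: determiner determiner noun noun adverb adverb preposition determiner noun preposition.
Checking each rule: R1 pass, R2 pass, R3 fail.
Only rule 3 fails.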